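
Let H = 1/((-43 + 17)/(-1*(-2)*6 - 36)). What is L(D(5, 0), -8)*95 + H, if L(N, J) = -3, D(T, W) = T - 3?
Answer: -3693/13 ≈ -284.08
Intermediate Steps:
D(T, W) = -3 + T
H = 12/13 (H = 1/(-26/(2*6 - 36)) = 1/(-26/(12 - 36)) = 1/(-26/(-24)) = 1/(-26*(-1/24)) = 1/(13/12) = 12/13 ≈ 0.92308)
L(D(5, 0), -8)*95 + H = -3*95 + 12/13 = -285 + 12/13 = -3693/13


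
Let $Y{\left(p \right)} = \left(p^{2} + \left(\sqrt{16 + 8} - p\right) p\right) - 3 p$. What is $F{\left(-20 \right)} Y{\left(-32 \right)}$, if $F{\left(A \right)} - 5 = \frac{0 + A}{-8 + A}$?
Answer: $\frac{3840}{7} - \frac{2560 \sqrt{6}}{7} \approx -347.24$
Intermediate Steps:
$F{\left(A \right)} = 5 + \frac{A}{-8 + A}$ ($F{\left(A \right)} = 5 + \frac{0 + A}{-8 + A} = 5 + \frac{A}{-8 + A}$)
$Y{\left(p \right)} = p^{2} - 3 p + p \left(- p + 2 \sqrt{6}\right)$ ($Y{\left(p \right)} = \left(p^{2} + \left(\sqrt{24} - p\right) p\right) - 3 p = \left(p^{2} + \left(2 \sqrt{6} - p\right) p\right) - 3 p = \left(p^{2} + \left(- p + 2 \sqrt{6}\right) p\right) - 3 p = \left(p^{2} + p \left(- p + 2 \sqrt{6}\right)\right) - 3 p = p^{2} - 3 p + p \left(- p + 2 \sqrt{6}\right)$)
$F{\left(-20 \right)} Y{\left(-32 \right)} = \frac{2 \left(-20 + 3 \left(-20\right)\right)}{-8 - 20} \left(- 32 \left(-3 + 2 \sqrt{6}\right)\right) = \frac{2 \left(-20 - 60\right)}{-28} \left(96 - 64 \sqrt{6}\right) = 2 \left(- \frac{1}{28}\right) \left(-80\right) \left(96 - 64 \sqrt{6}\right) = \frac{40 \left(96 - 64 \sqrt{6}\right)}{7} = \frac{3840}{7} - \frac{2560 \sqrt{6}}{7}$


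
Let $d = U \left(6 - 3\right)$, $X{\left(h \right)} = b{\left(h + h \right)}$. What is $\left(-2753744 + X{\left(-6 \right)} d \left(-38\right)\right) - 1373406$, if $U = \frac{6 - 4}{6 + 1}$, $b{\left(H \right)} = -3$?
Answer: $- \frac{28889366}{7} \approx -4.1271 \cdot 10^{6}$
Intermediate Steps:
$X{\left(h \right)} = -3$
$U = \frac{2}{7} \approx 0.28571$
$d = \frac{6}{7}$ ($d = \frac{2 \left(6 - 3\right)}{7} = \frac{2}{7} \cdot 3 = \frac{6}{7} \approx 0.85714$)
$\left(-2753744 + X{\left(-6 \right)} d \left(-38\right)\right) - 1373406 = \left(-2753744 + \left(-3\right) \frac{6}{7} \left(-38\right)\right) - 1373406 = \left(-2753744 - - \frac{684}{7}\right) - 1373406 = \left(-2753744 + \frac{684}{7}\right) - 1373406 = - \frac{19275524}{7} - 1373406 = - \frac{28889366}{7}$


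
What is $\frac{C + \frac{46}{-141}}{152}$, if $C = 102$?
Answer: $\frac{1792}{2679} \approx 0.66891$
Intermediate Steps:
$\frac{C + \frac{46}{-141}}{152} = \frac{102 + \frac{46}{-141}}{152} = \left(102 + 46 \left(- \frac{1}{141}\right)\right) \frac{1}{152} = \left(102 - \frac{46}{141}\right) \frac{1}{152} = \frac{14336}{141} \cdot \frac{1}{152} = \frac{1792}{2679}$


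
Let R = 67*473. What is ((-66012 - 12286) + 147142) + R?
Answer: 100535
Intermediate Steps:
R = 31691
((-66012 - 12286) + 147142) + R = ((-66012 - 12286) + 147142) + 31691 = (-78298 + 147142) + 31691 = 68844 + 31691 = 100535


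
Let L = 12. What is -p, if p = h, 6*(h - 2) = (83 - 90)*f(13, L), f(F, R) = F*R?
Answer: 180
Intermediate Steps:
h = -180 (h = 2 + ((83 - 90)*(13*12))/6 = 2 + (-7*156)/6 = 2 + (1/6)*(-1092) = 2 - 182 = -180)
p = -180
-p = -1*(-180) = 180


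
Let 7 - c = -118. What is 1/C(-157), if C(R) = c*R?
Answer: -1/19625 ≈ -5.0955e-5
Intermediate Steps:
c = 125 (c = 7 - 1*(-118) = 7 + 118 = 125)
C(R) = 125*R
1/C(-157) = 1/(125*(-157)) = 1/(-19625) = -1/19625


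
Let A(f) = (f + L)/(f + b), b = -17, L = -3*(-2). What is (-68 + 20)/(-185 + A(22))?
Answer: 80/299 ≈ 0.26756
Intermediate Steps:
L = 6
A(f) = (6 + f)/(-17 + f) (A(f) = (f + 6)/(f - 17) = (6 + f)/(-17 + f))
(-68 + 20)/(-185 + A(22)) = (-68 + 20)/(-185 + (6 + 22)/(-17 + 22)) = -48/(-185 + 28/5) = -48/(-897/5) = -48*(-5/897) = 80/299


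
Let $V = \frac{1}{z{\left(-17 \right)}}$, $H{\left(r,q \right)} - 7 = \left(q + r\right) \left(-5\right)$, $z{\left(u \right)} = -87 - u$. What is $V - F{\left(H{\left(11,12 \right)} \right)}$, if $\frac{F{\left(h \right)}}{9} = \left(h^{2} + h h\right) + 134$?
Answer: $- \frac{14781061}{70} \approx -2.1116 \cdot 10^{5}$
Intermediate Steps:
$H{\left(r,q \right)} = 7 - 5 q - 5 r$ ($H{\left(r,q \right)} = 7 + \left(q + r\right) \left(-5\right) = 7 - \left(5 q + 5 r\right) = 7 - 5 q - 5 r$)
$F{\left(h \right)} = 1206 + 18 h^{2}$ ($F{\left(h \right)} = 9 \left(\left(h^{2} + h h\right) + 134\right) = 9 \left(\left(h^{2} + h^{2}\right) + 134\right) = 9 \left(2 h^{2} + 134\right) = 9 \left(134 + 2 h^{2}\right) = 1206 + 18 h^{2}$)
$V = - \frac{1}{70}$ ($V = \frac{1}{-87 - -17} = \frac{1}{-87 + 17} = \frac{1}{-70} = - \frac{1}{70} \approx -0.014286$)
$V - F{\left(H{\left(11,12 \right)} \right)} = - \frac{1}{70} - \left(1206 + 18 \left(7 - 60 - 55\right)^{2}\right) = - \frac{1}{70} - \left(1206 + 18 \left(-108\right)^{2}\right) = - \frac{1}{70} - \left(1206 + 18 \cdot 11664\right) = - \frac{1}{70} - \left(1206 + 209952\right) = - \frac{1}{70} - 211158 = - \frac{14781061}{70}$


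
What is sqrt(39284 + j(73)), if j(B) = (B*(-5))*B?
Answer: sqrt(12639) ≈ 112.42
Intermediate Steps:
j(B) = -5*B**2 (j(B) = (-5*B)*B = -5*B**2)
sqrt(39284 + j(73)) = sqrt(39284 - 5*73**2) = sqrt(39284 - 5*5329) = sqrt(39284 - 26645) = sqrt(12639)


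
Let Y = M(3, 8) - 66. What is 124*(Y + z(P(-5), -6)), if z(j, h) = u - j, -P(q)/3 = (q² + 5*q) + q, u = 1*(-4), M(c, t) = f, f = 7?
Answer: -9672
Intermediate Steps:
M(c, t) = 7
u = -4
P(q) = -18*q - 3*q² (P(q) = -3*((q² + 5*q) + q) = -3*(q² + 6*q) = -18*q - 3*q²)
Y = -59 (Y = 7 - 66 = -59)
z(j, h) = -4 - j
124*(Y + z(P(-5), -6)) = 124*(-59 + (-4 - (-3)*(-5)*(6 - 5))) = 124*(-59 + (-4 - (-3)*(-5))) = 124*(-59 + (-4 - 1*15)) = 124*(-59 + (-4 - 15)) = 124*(-59 - 19) = 124*(-78) = -9672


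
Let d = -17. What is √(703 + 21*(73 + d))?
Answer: √1879 ≈ 43.347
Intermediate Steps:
√(703 + 21*(73 + d)) = √(703 + 21*(73 - 17)) = √(703 + 21*56) = √(703 + 1176) = √1879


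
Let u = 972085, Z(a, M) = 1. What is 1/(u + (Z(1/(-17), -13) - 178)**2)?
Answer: 1/1003414 ≈ 9.9660e-7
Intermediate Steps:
1/(u + (Z(1/(-17), -13) - 178)**2) = 1/(972085 + (1 - 178)**2) = 1/(972085 + (-177)**2) = 1/(972085 + 31329) = 1/1003414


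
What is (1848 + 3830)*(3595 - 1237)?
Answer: 13388724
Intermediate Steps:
(1848 + 3830)*(3595 - 1237) = 5678*2358 = 13388724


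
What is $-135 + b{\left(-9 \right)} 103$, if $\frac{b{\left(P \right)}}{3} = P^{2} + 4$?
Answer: $26130$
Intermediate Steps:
$b{\left(P \right)} = 12 + 3 P^{2}$ ($b{\left(P \right)} = 3 \left(P^{2} + 4\right) = 3 \left(4 + P^{2}\right) = 12 + 3 P^{2}$)
$-135 + b{\left(-9 \right)} 103 = -135 + \left(12 + 3 \left(-9\right)^{2}\right) 103 = -135 + \left(12 + 3 \cdot 81\right) 103 = -135 + \left(12 + 243\right) 103 = -135 + 255 \cdot 103 = -135 + 26265 = 26130$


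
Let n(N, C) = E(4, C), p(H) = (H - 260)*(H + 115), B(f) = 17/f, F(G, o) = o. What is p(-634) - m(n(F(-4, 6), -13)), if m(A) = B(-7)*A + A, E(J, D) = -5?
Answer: 3247852/7 ≈ 4.6398e+5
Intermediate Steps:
p(H) = (-260 + H)*(115 + H)
n(N, C) = -5
m(A) = -10*A/7 (m(A) = (17/(-7))*A + A = (17*(-1/7))*A + A = -17*A/7 + A = -10*A/7)
p(-634) - m(n(F(-4, 6), -13)) = (-29900 + (-634)**2 - 145*(-634)) - (-10)*(-5)/7 = (-29900 + 401956 + 91930) - 1*50/7 = 463986 - 50/7 = 3247852/7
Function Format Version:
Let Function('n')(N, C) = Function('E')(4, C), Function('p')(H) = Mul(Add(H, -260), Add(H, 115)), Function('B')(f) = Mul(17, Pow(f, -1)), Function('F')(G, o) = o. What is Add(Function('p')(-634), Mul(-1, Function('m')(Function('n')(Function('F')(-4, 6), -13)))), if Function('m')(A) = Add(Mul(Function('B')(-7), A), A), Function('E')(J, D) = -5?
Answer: Rational(3247852, 7) ≈ 4.6398e+5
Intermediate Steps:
Function('p')(H) = Mul(Add(-260, H), Add(115, H))
Function('n')(N, C) = -5
Function('m')(A) = Mul(Rational(-10, 7), A) (Function('m')(A) = Add(Mul(Mul(17, Pow(-7, -1)), A), A) = Add(Mul(Mul(17, Rational(-1, 7)), A), A) = Add(Mul(Rational(-17, 7), A), A) = Mul(Rational(-10, 7), A))
Add(Function('p')(-634), Mul(-1, Function('m')(Function('n')(Function('F')(-4, 6), -13)))) = Add(Add(-29900, Pow(-634, 2), Mul(-145, -634)), Mul(-1, Mul(Rational(-10, 7), -5))) = Add(Add(-29900, 401956, 91930), Mul(-1, Rational(50, 7))) = Add(463986, Rational(-50, 7)) = Rational(3247852, 7)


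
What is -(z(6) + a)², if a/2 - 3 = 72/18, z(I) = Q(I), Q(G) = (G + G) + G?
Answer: -1024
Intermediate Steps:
Q(G) = 3*G (Q(G) = 2*G + G = 3*G)
z(I) = 3*I
a = 14 (a = 6 + 2*(72/18) = 6 + 2*(72*(1/18)) = 6 + 2*4 = 6 + 8 = 14)
-(z(6) + a)² = -(3*6 + 14)² = -(18 + 14)² = -1*32² = -1*1024 = -1024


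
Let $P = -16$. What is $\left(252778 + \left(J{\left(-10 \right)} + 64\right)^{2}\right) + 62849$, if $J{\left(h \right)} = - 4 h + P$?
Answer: $323371$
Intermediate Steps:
$J{\left(h \right)} = -16 - 4 h$ ($J{\left(h \right)} = - 4 h - 16 = -16 - 4 h$)
$\left(252778 + \left(J{\left(-10 \right)} + 64\right)^{2}\right) + 62849 = \left(252778 + \left(\left(-16 - -40\right) + 64\right)^{2}\right) + 62849 = \left(252778 + \left(\left(-16 + 40\right) + 64\right)^{2}\right) + 62849 = \left(252778 + \left(24 + 64\right)^{2}\right) + 62849 = \left(252778 + 88^{2}\right) + 62849 = \left(252778 + 7744\right) + 62849 = 260522 + 62849 = 323371$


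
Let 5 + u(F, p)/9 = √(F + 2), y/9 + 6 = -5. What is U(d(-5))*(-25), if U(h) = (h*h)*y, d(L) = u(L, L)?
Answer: 4410450 - 2004750*I*√3 ≈ 4.4104e+6 - 3.4723e+6*I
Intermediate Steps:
y = -99 (y = -54 + 9*(-5) = -54 - 45 = -99)
u(F, p) = -45 + 9*√(2 + F) (u(F, p) = -45 + 9*√(F + 2) = -45 + 9*√(2 + F))
d(L) = -45 + 9*√(2 + L)
U(h) = -99*h² (U(h) = (h*h)*(-99) = h²*(-99) = -99*h²)
U(d(-5))*(-25) = -99*(-45 + 9*√(2 - 5))²*(-25) = -99*(-45 + 9*√(-3))²*(-25) = -99*(-45 + 9*(I*√3))²*(-25) = -99*(-45 + 9*I*√3)²*(-25) = 2475*(-45 + 9*I*√3)²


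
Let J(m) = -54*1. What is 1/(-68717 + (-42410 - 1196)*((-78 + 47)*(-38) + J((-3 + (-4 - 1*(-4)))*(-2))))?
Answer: -1/49081861 ≈ -2.0374e-8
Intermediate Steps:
J(m) = -54
1/(-68717 + (-42410 - 1196)*((-78 + 47)*(-38) + J((-3 + (-4 - 1*(-4)))*(-2)))) = 1/(-68717 + (-42410 - 1196)*((-78 + 47)*(-38) - 54)) = 1/(-68717 - 43606*(-31*(-38) - 54)) = 1/(-68717 - 43606*(1178 - 54)) = 1/(-68717 - 43606*1124) = 1/(-68717 - 49013144) = 1/(-49081861) = -1/49081861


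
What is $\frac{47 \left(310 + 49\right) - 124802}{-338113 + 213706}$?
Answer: $\frac{107929}{124407} \approx 0.86755$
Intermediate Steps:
$\frac{47 \left(310 + 49\right) - 124802}{-338113 + 213706} = \frac{47 \cdot 359 - 124802}{-124407} = \left(16873 - 124802\right) \left(- \frac{1}{124407}\right) = \left(-107929\right) \left(- \frac{1}{124407}\right) = \frac{107929}{124407}$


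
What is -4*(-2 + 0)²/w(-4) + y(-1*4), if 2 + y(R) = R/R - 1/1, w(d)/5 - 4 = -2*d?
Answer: -34/15 ≈ -2.2667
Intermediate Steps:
w(d) = 20 - 10*d (w(d) = 20 + 5*(-2*d) = 20 - 10*d)
y(R) = -2 (y(R) = -2 + (R/R - 1/1) = -2 + (1 - 1*1) = -2 + (1 - 1) = -2 + 0 = -2)
-4*(-2 + 0)²/w(-4) + y(-1*4) = -4*(-2 + 0)²/(20 - 10*(-4)) - 2 = -4*(-2)²/(20 + 40) - 2 = -16/60 - 2 = -4*1/15 - 2 = -4/15 - 2 = -34/15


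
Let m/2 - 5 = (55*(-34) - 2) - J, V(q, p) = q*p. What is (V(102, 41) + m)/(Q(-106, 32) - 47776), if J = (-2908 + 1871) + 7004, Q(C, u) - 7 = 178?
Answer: 11486/47591 ≈ 0.24135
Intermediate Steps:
V(q, p) = p*q
Q(C, u) = 185 (Q(C, u) = 7 + 178 = 185)
J = 5967 (J = -1037 + 7004 = 5967)
m = -15668 (m = 10 + 2*((55*(-34) - 2) - 1*5967) = 10 + 2*((-1870 - 2) - 5967) = 10 + 2*(-1872 - 5967) = 10 + 2*(-7839) = 10 - 15678 = -15668)
(V(102, 41) + m)/(Q(-106, 32) - 47776) = (41*102 - 15668)/(185 - 47776) = (4182 - 15668)/(-47591) = -11486*(-1/47591) = 11486/47591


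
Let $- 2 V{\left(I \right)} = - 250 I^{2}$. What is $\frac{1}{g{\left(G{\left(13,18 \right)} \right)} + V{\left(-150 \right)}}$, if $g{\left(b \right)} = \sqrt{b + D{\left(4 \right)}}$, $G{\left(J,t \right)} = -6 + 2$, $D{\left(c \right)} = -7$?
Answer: $\frac{2812500}{7910156250011} - \frac{i \sqrt{11}}{7910156250011} \approx 3.5556 \cdot 10^{-7} - 4.1929 \cdot 10^{-13} i$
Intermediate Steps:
$G{\left(J,t \right)} = -4$
$V{\left(I \right)} = 125 I^{2}$ ($V{\left(I \right)} = - \frac{\left(-250\right) I^{2}}{2} = 125 I^{2}$)
$g{\left(b \right)} = \sqrt{-7 + b}$ ($g{\left(b \right)} = \sqrt{b - 7} = \sqrt{-7 + b}$)
$\frac{1}{g{\left(G{\left(13,18 \right)} \right)} + V{\left(-150 \right)}} = \frac{1}{\sqrt{-7 - 4} + 125 \left(-150\right)^{2}} = \frac{1}{\sqrt{-11} + 125 \cdot 22500} = \frac{1}{i \sqrt{11} + 2812500} = \frac{1}{2812500 + i \sqrt{11}}$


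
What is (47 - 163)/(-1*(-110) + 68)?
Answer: -58/89 ≈ -0.65169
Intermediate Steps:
(47 - 163)/(-1*(-110) + 68) = -116/(110 + 68) = -116/178 = -116*1/178 = -58/89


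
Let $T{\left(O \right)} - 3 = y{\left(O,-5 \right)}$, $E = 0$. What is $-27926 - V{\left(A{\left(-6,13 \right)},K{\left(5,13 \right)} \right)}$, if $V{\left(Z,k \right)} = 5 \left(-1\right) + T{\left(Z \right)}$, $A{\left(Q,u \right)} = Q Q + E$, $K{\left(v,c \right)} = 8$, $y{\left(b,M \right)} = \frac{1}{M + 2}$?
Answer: $- \frac{83771}{3} \approx -27924.0$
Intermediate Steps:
$y{\left(b,M \right)} = \frac{1}{2 + M}$
$T{\left(O \right)} = \frac{8}{3}$ ($T{\left(O \right)} = 3 + \frac{1}{2 - 5} = 3 + \frac{1}{-3} = 3 - \frac{1}{3} = \frac{8}{3}$)
$A{\left(Q,u \right)} = Q^{2}$ ($A{\left(Q,u \right)} = Q Q + 0 = Q^{2} + 0 = Q^{2}$)
$V{\left(Z,k \right)} = - \frac{7}{3}$ ($V{\left(Z,k \right)} = 5 \left(-1\right) + \frac{8}{3} = -5 + \frac{8}{3} = - \frac{7}{3}$)
$-27926 - V{\left(A{\left(-6,13 \right)},K{\left(5,13 \right)} \right)} = -27926 - - \frac{7}{3} = -27926 + \frac{7}{3} = - \frac{83771}{3}$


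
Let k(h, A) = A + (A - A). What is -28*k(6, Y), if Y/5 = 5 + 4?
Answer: -1260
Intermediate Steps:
Y = 45 (Y = 5*(5 + 4) = 5*9 = 45)
k(h, A) = A (k(h, A) = A + 0 = A)
-28*k(6, Y) = -28*45 = -14*90 = -1260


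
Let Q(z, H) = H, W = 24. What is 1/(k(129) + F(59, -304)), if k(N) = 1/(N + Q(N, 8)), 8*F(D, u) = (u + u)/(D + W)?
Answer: -11371/10329 ≈ -1.1009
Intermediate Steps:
F(D, u) = u/(4*(24 + D)) (F(D, u) = ((u + u)/(D + 24))/8 = ((2*u)/(24 + D))/8 = (2*u/(24 + D))/8 = u/(4*(24 + D)))
k(N) = 1/(8 + N) (k(N) = 1/(N + 8) = 1/(8 + N))
1/(k(129) + F(59, -304)) = 1/(1/(8 + 129) + (1/4)*(-304)/(24 + 59)) = 1/(1/137 + (1/4)*(-304)/83) = 1/(1/137 + (1/4)*(-304)*(1/83)) = 1/(1/137 - 76/83) = 1/(-10329/11371) = -11371/10329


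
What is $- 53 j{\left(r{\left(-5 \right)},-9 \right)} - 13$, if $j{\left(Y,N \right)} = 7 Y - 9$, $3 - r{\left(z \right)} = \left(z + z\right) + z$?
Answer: $-6214$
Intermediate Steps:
$r{\left(z \right)} = 3 - 3 z$ ($r{\left(z \right)} = 3 - \left(\left(z + z\right) + z\right) = 3 - \left(2 z + z\right) = 3 - 3 z$)
$j{\left(Y,N \right)} = -9 + 7 Y$
$- 53 j{\left(r{\left(-5 \right)},-9 \right)} - 13 = - 53 \left(-9 + 7 \left(3 - -15\right)\right) - 13 = - 53 \left(-9 + 7 \left(3 + 15\right)\right) - 13 = - 53 \left(-9 + 7 \cdot 18\right) - 13 = - 53 \left(-9 + 126\right) - 13 = \left(-53\right) 117 - 13 = -6201 - 13 = -6214$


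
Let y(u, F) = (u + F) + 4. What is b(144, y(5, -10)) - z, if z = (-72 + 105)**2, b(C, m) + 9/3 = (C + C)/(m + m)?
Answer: -1236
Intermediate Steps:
y(u, F) = 4 + F + u (y(u, F) = (F + u) + 4 = 4 + F + u)
b(C, m) = -3 + C/m (b(C, m) = -3 + (C + C)/(m + m) = -3 + (2*C)/((2*m)) = -3 + (2*C)*(1/(2*m)) = -3 + C/m)
z = 1089 (z = 33**2 = 1089)
b(144, y(5, -10)) - z = (-3 + 144/(4 - 10 + 5)) - 1*1089 = (-3 + 144/(-1)) - 1089 = (-3 + 144*(-1)) - 1089 = (-3 - 144) - 1089 = -147 - 1089 = -1236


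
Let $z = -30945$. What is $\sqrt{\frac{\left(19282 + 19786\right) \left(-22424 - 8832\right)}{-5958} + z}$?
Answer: $\frac{\sqrt{171580320719}}{993} \approx 417.14$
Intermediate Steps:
$\sqrt{\frac{\left(19282 + 19786\right) \left(-22424 - 8832\right)}{-5958} + z} = \sqrt{\frac{\left(19282 + 19786\right) \left(-22424 - 8832\right)}{-5958} - 30945} = \sqrt{39068 \left(-31256\right) \left(- \frac{1}{5958}\right) - 30945} = \sqrt{\left(-1221109408\right) \left(- \frac{1}{5958}\right) - 30945} = \sqrt{\frac{610554704}{2979} - 30945} = \sqrt{\frac{518369549}{2979}} = \frac{\sqrt{171580320719}}{993}$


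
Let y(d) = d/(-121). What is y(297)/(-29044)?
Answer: 27/319484 ≈ 8.4511e-5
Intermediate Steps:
y(d) = -d/121 (y(d) = d*(-1/121) = -d/121)
y(297)/(-29044) = -1/121*297/(-29044) = -27/11*(-1/29044) = 27/319484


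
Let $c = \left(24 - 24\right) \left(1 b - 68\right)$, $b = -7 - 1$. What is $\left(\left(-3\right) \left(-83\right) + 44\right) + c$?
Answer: $293$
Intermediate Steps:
$b = -8$
$c = 0$ ($c = \left(24 - 24\right) \left(1 \left(-8\right) - 68\right) = 0 \left(-8 - 68\right) = 0 \left(-76\right) = 0$)
$\left(\left(-3\right) \left(-83\right) + 44\right) + c = \left(\left(-3\right) \left(-83\right) + 44\right) + 0 = \left(249 + 44\right) + 0 = 293 + 0 = 293$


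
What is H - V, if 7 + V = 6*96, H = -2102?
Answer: -2671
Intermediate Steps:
V = 569 (V = -7 + 6*96 = -7 + 576 = 569)
H - V = -2102 - 1*569 = -2102 - 569 = -2671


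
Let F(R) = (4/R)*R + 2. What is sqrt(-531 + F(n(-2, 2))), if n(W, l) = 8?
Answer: 5*I*sqrt(21) ≈ 22.913*I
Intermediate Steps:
F(R) = 6 (F(R) = 4 + 2 = 6)
sqrt(-531 + F(n(-2, 2))) = sqrt(-531 + 6) = sqrt(-525) = 5*I*sqrt(21)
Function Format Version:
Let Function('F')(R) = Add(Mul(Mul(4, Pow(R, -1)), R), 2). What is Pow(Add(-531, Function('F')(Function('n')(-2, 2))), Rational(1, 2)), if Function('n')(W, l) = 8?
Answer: Mul(5, I, Pow(21, Rational(1, 2))) ≈ Mul(22.913, I)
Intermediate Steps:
Function('F')(R) = 6 (Function('F')(R) = Add(4, 2) = 6)
Pow(Add(-531, Function('F')(Function('n')(-2, 2))), Rational(1, 2)) = Pow(Add(-531, 6), Rational(1, 2)) = Pow(-525, Rational(1, 2)) = Mul(5, I, Pow(21, Rational(1, 2)))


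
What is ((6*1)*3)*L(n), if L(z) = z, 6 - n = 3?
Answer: 54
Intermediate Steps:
n = 3 (n = 6 - 1*3 = 6 - 3 = 3)
((6*1)*3)*L(n) = ((6*1)*3)*3 = (6*3)*3 = 18*3 = 54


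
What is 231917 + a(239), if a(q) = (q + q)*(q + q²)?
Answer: 27649997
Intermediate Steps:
a(q) = 2*q*(q + q²) (a(q) = (2*q)*(q + q²) = 2*q*(q + q²))
231917 + a(239) = 231917 + 2*239²*(1 + 239) = 231917 + 2*57121*240 = 231917 + 27418080 = 27649997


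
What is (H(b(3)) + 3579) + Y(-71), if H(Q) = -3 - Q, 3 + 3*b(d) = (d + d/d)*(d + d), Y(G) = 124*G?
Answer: -5235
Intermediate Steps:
b(d) = -1 + 2*d*(1 + d)/3 (b(d) = -1 + ((d + d/d)*(d + d))/3 = -1 + ((d + 1)*(2*d))/3 = -1 + ((1 + d)*(2*d))/3 = -1 + (2*d*(1 + d))/3 = -1 + 2*d*(1 + d)/3)
(H(b(3)) + 3579) + Y(-71) = ((-3 - (-1 + (⅔)*3 + (⅔)*3²)) + 3579) + 124*(-71) = ((-3 - (-1 + 2 + (⅔)*9)) + 3579) - 8804 = ((-3 - (-1 + 2 + 6)) + 3579) - 8804 = ((-3 - 1*7) + 3579) - 8804 = ((-3 - 7) + 3579) - 8804 = (-10 + 3579) - 8804 = 3569 - 8804 = -5235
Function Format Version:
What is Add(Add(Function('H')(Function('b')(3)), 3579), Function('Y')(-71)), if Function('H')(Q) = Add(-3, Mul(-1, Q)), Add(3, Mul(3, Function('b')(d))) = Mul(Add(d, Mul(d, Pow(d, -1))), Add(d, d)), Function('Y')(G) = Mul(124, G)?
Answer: -5235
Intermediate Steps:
Function('b')(d) = Add(-1, Mul(Rational(2, 3), d, Add(1, d))) (Function('b')(d) = Add(-1, Mul(Rational(1, 3), Mul(Add(d, Mul(d, Pow(d, -1))), Add(d, d)))) = Add(-1, Mul(Rational(1, 3), Mul(Add(d, 1), Mul(2, d)))) = Add(-1, Mul(Rational(1, 3), Mul(Add(1, d), Mul(2, d)))) = Add(-1, Mul(Rational(1, 3), Mul(2, d, Add(1, d)))) = Add(-1, Mul(Rational(2, 3), d, Add(1, d))))
Add(Add(Function('H')(Function('b')(3)), 3579), Function('Y')(-71)) = Add(Add(Add(-3, Mul(-1, Add(-1, Mul(Rational(2, 3), 3), Mul(Rational(2, 3), Pow(3, 2))))), 3579), Mul(124, -71)) = Add(Add(Add(-3, Mul(-1, Add(-1, 2, Mul(Rational(2, 3), 9)))), 3579), -8804) = Add(Add(Add(-3, Mul(-1, Add(-1, 2, 6))), 3579), -8804) = Add(Add(Add(-3, Mul(-1, 7)), 3579), -8804) = Add(Add(Add(-3, -7), 3579), -8804) = Add(Add(-10, 3579), -8804) = Add(3569, -8804) = -5235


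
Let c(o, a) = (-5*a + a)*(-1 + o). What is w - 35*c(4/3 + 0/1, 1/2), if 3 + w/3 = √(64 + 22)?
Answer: 43/3 + 3*√86 ≈ 42.154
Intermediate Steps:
c(o, a) = -4*a*(-1 + o) (c(o, a) = (-4*a)*(-1 + o) = -4*a*(-1 + o))
w = -9 + 3*√86 (w = -9 + 3*√(64 + 22) = -9 + 3*√86 ≈ 18.821)
w - 35*c(4/3 + 0/1, 1/2) = (-9 + 3*√86) - 140*1/2*(1 - (4/3 + 0/1)) = (-9 + 3*√86) - 140*1*(½)*(1 - (4*(⅓) + 0*1)) = (-9 + 3*√86) - 140*(1 - (4/3 + 0))/2 = (-9 + 3*√86) - 140*(1 - 1*4/3)/2 = (-9 + 3*√86) - 140*(1 - 4/3)/2 = (-9 + 3*√86) - 140*(-1)/(2*3) = (-9 + 3*√86) - 35*(-⅔) = (-9 + 3*√86) + 70/3 = 43/3 + 3*√86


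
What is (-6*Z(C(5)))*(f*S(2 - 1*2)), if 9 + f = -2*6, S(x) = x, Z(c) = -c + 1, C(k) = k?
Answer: 0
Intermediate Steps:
Z(c) = 1 - c
f = -21 (f = -9 - 2*6 = -9 - 12 = -21)
(-6*Z(C(5)))*(f*S(2 - 1*2)) = (-6*(1 - 1*5))*(-21*(2 - 1*2)) = (-6*(1 - 5))*(-21*(2 - 2)) = (-6*(-4))*(-21*0) = 24*0 = 0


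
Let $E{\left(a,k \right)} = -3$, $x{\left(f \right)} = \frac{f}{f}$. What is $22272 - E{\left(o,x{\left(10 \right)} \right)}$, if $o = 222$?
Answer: $22275$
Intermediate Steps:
$x{\left(f \right)} = 1$
$22272 - E{\left(o,x{\left(10 \right)} \right)} = 22272 - -3 = 22272 + 3 = 22275$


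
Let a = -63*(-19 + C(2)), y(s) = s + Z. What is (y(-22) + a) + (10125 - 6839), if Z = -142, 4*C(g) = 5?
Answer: 16961/4 ≈ 4240.3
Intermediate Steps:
C(g) = 5/4 (C(g) = (¼)*5 = 5/4)
y(s) = -142 + s (y(s) = s - 142 = -142 + s)
a = 4473/4 (a = -63*(-19 + 5/4) = -63*(-71/4) = 4473/4 ≈ 1118.3)
(y(-22) + a) + (10125 - 6839) = ((-142 - 22) + 4473/4) + (10125 - 6839) = (-164 + 4473/4) + 3286 = 3817/4 + 3286 = 16961/4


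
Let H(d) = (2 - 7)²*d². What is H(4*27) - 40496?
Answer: 251104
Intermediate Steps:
H(d) = 25*d² (H(d) = (-5)²*d² = 25*d²)
H(4*27) - 40496 = 25*(4*27)² - 40496 = 25*108² - 40496 = 25*11664 - 40496 = 291600 - 40496 = 251104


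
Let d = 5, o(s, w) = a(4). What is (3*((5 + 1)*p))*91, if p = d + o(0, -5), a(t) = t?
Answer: 14742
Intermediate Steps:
o(s, w) = 4
p = 9 (p = 5 + 4 = 9)
(3*((5 + 1)*p))*91 = (3*((5 + 1)*9))*91 = (3*(6*9))*91 = (3*54)*91 = 162*91 = 14742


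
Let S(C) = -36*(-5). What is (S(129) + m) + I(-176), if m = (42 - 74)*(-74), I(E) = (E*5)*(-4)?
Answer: 6068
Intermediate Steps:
S(C) = 180
I(E) = -20*E (I(E) = (5*E)*(-4) = -20*E)
m = 2368 (m = -32*(-74) = 2368)
(S(129) + m) + I(-176) = (180 + 2368) - 20*(-176) = 2548 + 3520 = 6068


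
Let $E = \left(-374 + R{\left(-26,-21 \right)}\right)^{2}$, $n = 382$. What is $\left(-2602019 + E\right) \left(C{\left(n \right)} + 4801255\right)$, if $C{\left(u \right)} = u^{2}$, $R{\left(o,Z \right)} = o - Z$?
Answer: $-12162036015662$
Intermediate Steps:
$E = 143641$ ($E = \left(-374 - 5\right)^{2} = \left(-379\right)^{2} = 143641$)
$\left(-2602019 + E\right) \left(C{\left(n \right)} + 4801255\right) = \left(-2602019 + 143641\right) \left(382^{2} + 4801255\right) = - 2458378 \left(145924 + 4801255\right) = \left(-2458378\right) 4947179 = -12162036015662$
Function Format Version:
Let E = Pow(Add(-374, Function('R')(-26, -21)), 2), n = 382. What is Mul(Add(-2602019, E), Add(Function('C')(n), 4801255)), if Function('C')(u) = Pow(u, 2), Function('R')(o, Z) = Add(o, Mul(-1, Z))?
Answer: -12162036015662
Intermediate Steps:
E = 143641 (E = Pow(Add(-374, Add(-26, Mul(-1, -21))), 2) = Pow(Add(-374, Add(-26, 21)), 2) = Pow(Add(-374, -5), 2) = Pow(-379, 2) = 143641)
Mul(Add(-2602019, E), Add(Function('C')(n), 4801255)) = Mul(Add(-2602019, 143641), Add(Pow(382, 2), 4801255)) = Mul(-2458378, Add(145924, 4801255)) = Mul(-2458378, 4947179) = -12162036015662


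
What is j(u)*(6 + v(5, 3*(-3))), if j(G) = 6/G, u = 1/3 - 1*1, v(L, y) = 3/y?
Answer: -51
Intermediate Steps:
u = -2/3 (u = 1*(1/3) - 1 = 1/3 - 1 = -2/3 ≈ -0.66667)
j(u)*(6 + v(5, 3*(-3))) = (6/(-2/3))*(6 + 3/((3*(-3)))) = (6*(-3/2))*(6 + 3/(-9)) = -9*(6 + 3*(-1/9)) = -9*(6 - 1/3) = -9*17/3 = -51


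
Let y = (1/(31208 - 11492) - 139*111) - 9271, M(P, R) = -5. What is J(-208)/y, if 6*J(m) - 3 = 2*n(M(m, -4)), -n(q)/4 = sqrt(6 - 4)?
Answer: -9858/486985199 + 26288*sqrt(2)/486985199 ≈ 5.6098e-5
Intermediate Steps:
y = -486985199/19716 (y = (1/19716 - 15429) - 9271 = -304198163/19716 - 9271 = -486985199/19716 ≈ -24700.)
n(q) = -4*sqrt(2) (n(q) = -4*sqrt(6 - 4) = -4*sqrt(2))
J(m) = 1/2 - 4*sqrt(2)/3 (J(m) = 1/2 + (2*(-4*sqrt(2)))/6 = 1/2 + (-8*sqrt(2))/6 = 1/2 - 4*sqrt(2)/3)
J(-208)/y = (1/2 - 4*sqrt(2)/3)/(-486985199/19716) = (1/2 - 4*sqrt(2)/3)*(-19716/486985199) = -9858/486985199 + 26288*sqrt(2)/486985199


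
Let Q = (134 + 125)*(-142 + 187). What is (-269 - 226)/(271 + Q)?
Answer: -495/11926 ≈ -0.041506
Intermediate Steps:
Q = 11655 (Q = 259*45 = 11655)
(-269 - 226)/(271 + Q) = (-269 - 226)/(271 + 11655) = -495/11926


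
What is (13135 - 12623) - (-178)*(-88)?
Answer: -15152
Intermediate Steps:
(13135 - 12623) - (-178)*(-88) = 512 - 1*15664 = 512 - 15664 = -15152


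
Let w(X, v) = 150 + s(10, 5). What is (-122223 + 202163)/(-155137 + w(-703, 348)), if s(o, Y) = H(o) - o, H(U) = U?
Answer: -11420/22141 ≈ -0.51579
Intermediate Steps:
s(o, Y) = 0 (s(o, Y) = o - o = 0)
w(X, v) = 150 (w(X, v) = 150 + 0 = 150)
(-122223 + 202163)/(-155137 + w(-703, 348)) = (-122223 + 202163)/(-155137 + 150) = 79940/(-154987) = 79940*(-1/154987) = -11420/22141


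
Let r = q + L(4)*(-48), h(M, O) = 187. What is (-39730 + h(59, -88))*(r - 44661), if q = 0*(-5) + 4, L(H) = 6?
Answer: 1777260135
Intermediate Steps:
q = 4 (q = 0 + 4 = 4)
r = -284 (r = 4 + 6*(-48) = 4 - 288 = -284)
(-39730 + h(59, -88))*(r - 44661) = (-39730 + 187)*(-284 - 44661) = -39543*(-44945) = 1777260135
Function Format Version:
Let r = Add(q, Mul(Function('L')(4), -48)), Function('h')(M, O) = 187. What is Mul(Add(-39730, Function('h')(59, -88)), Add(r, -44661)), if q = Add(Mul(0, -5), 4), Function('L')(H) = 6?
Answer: 1777260135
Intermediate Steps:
q = 4 (q = Add(0, 4) = 4)
r = -284 (r = Add(4, Mul(6, -48)) = Add(4, -288) = -284)
Mul(Add(-39730, Function('h')(59, -88)), Add(r, -44661)) = Mul(Add(-39730, 187), Add(-284, -44661)) = Mul(-39543, -44945) = 1777260135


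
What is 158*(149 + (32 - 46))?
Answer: 21330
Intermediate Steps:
158*(149 + (32 - 46)) = 158*(149 - 14) = 158*135 = 21330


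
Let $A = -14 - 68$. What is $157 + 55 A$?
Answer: $-4353$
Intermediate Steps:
$A = -82$ ($A = -14 - 68 = -82$)
$157 + 55 A = 157 + 55 \left(-82\right) = 157 - 4510 = -4353$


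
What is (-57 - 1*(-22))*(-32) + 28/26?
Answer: 14574/13 ≈ 1121.1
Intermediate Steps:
(-57 - 1*(-22))*(-32) + 28/26 = (-57 + 22)*(-32) + 28*(1/26) = -35*(-32) + 14/13 = 1120 + 14/13 = 14574/13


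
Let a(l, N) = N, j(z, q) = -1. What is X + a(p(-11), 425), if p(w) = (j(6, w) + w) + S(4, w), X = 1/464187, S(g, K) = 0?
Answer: 197279476/464187 ≈ 425.00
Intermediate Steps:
X = 1/464187 ≈ 2.1543e-6
p(w) = -1 + w (p(w) = (-1 + w) + 0 = -1 + w)
X + a(p(-11), 425) = 1/464187 + 425 = 197279476/464187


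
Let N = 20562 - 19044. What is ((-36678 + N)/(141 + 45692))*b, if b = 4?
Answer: -140640/45833 ≈ -3.0685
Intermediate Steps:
N = 1518
((-36678 + N)/(141 + 45692))*b = ((-36678 + 1518)/(141 + 45692))*4 = -35160/45833*4 = -140640/45833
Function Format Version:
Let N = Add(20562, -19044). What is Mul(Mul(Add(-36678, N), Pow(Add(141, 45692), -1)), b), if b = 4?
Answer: Rational(-140640, 45833) ≈ -3.0685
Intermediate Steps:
N = 1518
Mul(Mul(Add(-36678, N), Pow(Add(141, 45692), -1)), b) = Mul(Mul(Add(-36678, 1518), Pow(Add(141, 45692), -1)), 4) = Mul(Mul(-35160, Pow(45833, -1)), 4) = Mul(Mul(-35160, Rational(1, 45833)), 4) = Mul(Rational(-35160, 45833), 4) = Rational(-140640, 45833)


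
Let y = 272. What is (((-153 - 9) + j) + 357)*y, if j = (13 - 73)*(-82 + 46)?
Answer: 640560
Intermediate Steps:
j = 2160 (j = -60*(-36) = 2160)
(((-153 - 9) + j) + 357)*y = (((-153 - 9) + 2160) + 357)*272 = ((-162 + 2160) + 357)*272 = (1998 + 357)*272 = 2355*272 = 640560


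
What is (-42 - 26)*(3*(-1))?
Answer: 204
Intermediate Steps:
(-42 - 26)*(3*(-1)) = -68*(-3) = 204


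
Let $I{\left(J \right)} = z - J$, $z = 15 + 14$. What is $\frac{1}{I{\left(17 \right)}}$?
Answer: $\frac{1}{12} \approx 0.083333$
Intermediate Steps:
$z = 29$
$I{\left(J \right)} = 29 - J$
$\frac{1}{I{\left(17 \right)}} = \frac{1}{29 - 17} = \frac{1}{12}$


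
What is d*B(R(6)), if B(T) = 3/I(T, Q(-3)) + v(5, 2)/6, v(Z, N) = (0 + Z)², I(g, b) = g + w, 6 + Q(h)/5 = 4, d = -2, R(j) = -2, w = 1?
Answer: -7/3 ≈ -2.3333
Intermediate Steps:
Q(h) = -10 (Q(h) = -30 + 5*4 = -30 + 20 = -10)
I(g, b) = 1 + g (I(g, b) = g + 1 = 1 + g)
v(Z, N) = Z²
B(T) = 25/6 + 3/(1 + T) (B(T) = 3/(1 + T) + 5²/6 = 3/(1 + T) + 25*(⅙) = 3/(1 + T) + 25/6 = 25/6 + 3/(1 + T))
d*B(R(6)) = -(43 + 25*(-2))/(3*(1 - 2)) = -(43 - 50)/(3*(-1)) = -(-1)*(-7)/3 = -2*7/6 = -7/3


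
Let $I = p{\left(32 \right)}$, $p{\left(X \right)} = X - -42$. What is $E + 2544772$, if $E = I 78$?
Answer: $2550544$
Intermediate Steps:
$p{\left(X \right)} = 42 + X$ ($p{\left(X \right)} = X + 42 = 42 + X$)
$I = 74$ ($I = 42 + 32 = 74$)
$E = 5772$ ($E = 74 \cdot 78 = 5772$)
$E + 2544772 = 5772 + 2544772 = 2550544$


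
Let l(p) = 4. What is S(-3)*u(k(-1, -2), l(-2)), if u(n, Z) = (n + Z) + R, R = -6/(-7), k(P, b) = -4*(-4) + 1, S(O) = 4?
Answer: 612/7 ≈ 87.429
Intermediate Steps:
k(P, b) = 17 (k(P, b) = 16 + 1 = 17)
R = 6/7 (R = -6*(-1/7) = 6/7 ≈ 0.85714)
u(n, Z) = 6/7 + Z + n (u(n, Z) = (n + Z) + 6/7 = (Z + n) + 6/7 = 6/7 + Z + n)
S(-3)*u(k(-1, -2), l(-2)) = 4*(6/7 + 4 + 17) = 4*(153/7) = 612/7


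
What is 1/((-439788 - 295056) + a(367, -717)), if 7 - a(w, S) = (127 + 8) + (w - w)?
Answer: -1/734972 ≈ -1.3606e-6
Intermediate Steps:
a(w, S) = -128 (a(w, S) = 7 - ((127 + 8) + (w - w)) = 7 - (135 + 0) = 7 - 1*135 = 7 - 135 = -128)
1/((-439788 - 295056) + a(367, -717)) = 1/((-439788 - 295056) - 128) = 1/(-734844 - 128) = 1/(-734972) = -1/734972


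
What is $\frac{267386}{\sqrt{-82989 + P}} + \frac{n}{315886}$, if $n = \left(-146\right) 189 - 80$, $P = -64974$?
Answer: $- \frac{13837}{157943} - \frac{267386 i \sqrt{147963}}{147963} \approx -0.087608 - 695.12 i$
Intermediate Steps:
$n = -27674$ ($n = -27594 - 80 = -27674$)
$\frac{267386}{\sqrt{-82989 + P}} + \frac{n}{315886} = \frac{267386}{\sqrt{-82989 - 64974}} - \frac{27674}{315886} = \frac{267386}{\sqrt{-147963}} - \frac{13837}{157943} = \frac{267386}{i \sqrt{147963}} - \frac{13837}{157943} = 267386 \left(- \frac{i \sqrt{147963}}{147963}\right) - \frac{13837}{157943} = - \frac{267386 i \sqrt{147963}}{147963} - \frac{13837}{157943} = - \frac{13837}{157943} - \frac{267386 i \sqrt{147963}}{147963}$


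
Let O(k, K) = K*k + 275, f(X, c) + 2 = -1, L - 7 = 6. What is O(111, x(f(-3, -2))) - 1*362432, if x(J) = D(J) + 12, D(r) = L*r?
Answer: -365154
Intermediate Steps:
L = 13 (L = 7 + 6 = 13)
f(X, c) = -3 (f(X, c) = -2 - 1 = -3)
D(r) = 13*r
x(J) = 12 + 13*J (x(J) = 13*J + 12 = 12 + 13*J)
O(k, K) = 275 + K*k
O(111, x(f(-3, -2))) - 1*362432 = (275 + (12 + 13*(-3))*111) - 1*362432 = (275 + (12 - 39)*111) - 362432 = (275 - 27*111) - 362432 = (275 - 2997) - 362432 = -2722 - 362432 = -365154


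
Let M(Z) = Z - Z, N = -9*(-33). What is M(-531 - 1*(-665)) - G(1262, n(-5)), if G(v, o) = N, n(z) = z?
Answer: -297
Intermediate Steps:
N = 297
G(v, o) = 297
M(Z) = 0
M(-531 - 1*(-665)) - G(1262, n(-5)) = 0 - 1*297 = 0 - 297 = -297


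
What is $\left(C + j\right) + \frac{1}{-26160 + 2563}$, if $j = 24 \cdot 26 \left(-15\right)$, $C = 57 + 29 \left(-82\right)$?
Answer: $- \frac{275636558}{23597} \approx -11681.0$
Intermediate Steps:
$C = -2321$ ($C = 57 - 2378 = -2321$)
$j = -9360$ ($j = 624 \left(-15\right) = -9360$)
$\left(C + j\right) + \frac{1}{-26160 + 2563} = \left(-2321 - 9360\right) + \frac{1}{-26160 + 2563} = -11681 + \frac{1}{-23597} = -11681 - \frac{1}{23597} = - \frac{275636558}{23597}$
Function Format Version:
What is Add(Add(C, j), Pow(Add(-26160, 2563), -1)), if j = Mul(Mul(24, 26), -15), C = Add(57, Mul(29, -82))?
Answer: Rational(-275636558, 23597) ≈ -11681.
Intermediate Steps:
C = -2321 (C = Add(57, -2378) = -2321)
j = -9360 (j = Mul(624, -15) = -9360)
Add(Add(C, j), Pow(Add(-26160, 2563), -1)) = Add(Add(-2321, -9360), Pow(Add(-26160, 2563), -1)) = Add(-11681, Pow(-23597, -1)) = Add(-11681, Rational(-1, 23597)) = Rational(-275636558, 23597)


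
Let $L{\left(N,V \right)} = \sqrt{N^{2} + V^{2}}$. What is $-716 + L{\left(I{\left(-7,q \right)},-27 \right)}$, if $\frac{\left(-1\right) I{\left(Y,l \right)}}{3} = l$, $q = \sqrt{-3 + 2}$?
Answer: $-716 + 12 \sqrt{5} \approx -689.17$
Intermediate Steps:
$q = i$ ($q = \sqrt{-1} = i \approx 1.0 i$)
$I{\left(Y,l \right)} = - 3 l$
$-716 + L{\left(I{\left(-7,q \right)},-27 \right)} = -716 + \sqrt{\left(- 3 i\right)^{2} + \left(-27\right)^{2}} = -716 + \sqrt{-9 + 729} = -716 + \sqrt{720} = -716 + 12 \sqrt{5}$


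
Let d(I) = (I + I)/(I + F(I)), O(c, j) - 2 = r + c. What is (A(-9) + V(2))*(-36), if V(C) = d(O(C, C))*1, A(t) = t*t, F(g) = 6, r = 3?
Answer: -38412/13 ≈ -2954.8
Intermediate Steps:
O(c, j) = 5 + c (O(c, j) = 2 + (3 + c) = 5 + c)
A(t) = t**2
d(I) = 2*I/(6 + I) (d(I) = (I + I)/(I + 6) = (2*I)/(6 + I) = 2*I/(6 + I))
V(C) = 2*(5 + C)/(11 + C) (V(C) = (2*(5 + C)/(6 + (5 + C)))*1 = (2*(5 + C)/(11 + C))*1 = 2*(5 + C)/(11 + C))
(A(-9) + V(2))*(-36) = ((-9)**2 + 2*(5 + 2)/(11 + 2))*(-36) = (81 + 2*7/13)*(-36) = (81 + 2*(1/13)*7)*(-36) = (81 + 14/13)*(-36) = (1067/13)*(-36) = -38412/13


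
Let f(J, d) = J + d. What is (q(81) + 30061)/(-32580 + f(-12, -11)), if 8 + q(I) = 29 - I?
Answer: -30001/32603 ≈ -0.92019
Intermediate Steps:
q(I) = 21 - I (q(I) = -8 + (29 - I) = 21 - I)
(q(81) + 30061)/(-32580 + f(-12, -11)) = ((21 - 1*81) + 30061)/(-32580 + (-12 - 11)) = ((21 - 81) + 30061)/(-32580 - 23) = (-60 + 30061)/(-32603) = 30001*(-1/32603) = -30001/32603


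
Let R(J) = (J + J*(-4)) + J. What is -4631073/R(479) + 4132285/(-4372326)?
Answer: 5061150539192/1047172077 ≈ 4833.2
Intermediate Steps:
R(J) = -2*J (R(J) = (J - 4*J) + J = -3*J + J = -2*J)
-4631073/R(479) + 4132285/(-4372326) = -4631073/((-2*479)) + 4132285/(-4372326) = -4631073/(-958) + 4132285*(-1/4372326) = -4631073*(-1/958) - 4132285/4372326 = 4631073/958 - 4132285/4372326 = 5061150539192/1047172077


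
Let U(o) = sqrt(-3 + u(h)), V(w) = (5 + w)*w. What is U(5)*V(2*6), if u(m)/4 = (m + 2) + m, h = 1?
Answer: 204*sqrt(13) ≈ 735.53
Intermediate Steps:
V(w) = w*(5 + w)
u(m) = 8 + 8*m (u(m) = 4*((m + 2) + m) = 4*((2 + m) + m) = 4*(2 + 2*m) = 8 + 8*m)
U(o) = sqrt(13) (U(o) = sqrt(-3 + (8 + 8*1)) = sqrt(-3 + (8 + 8)) = sqrt(-3 + 16) = sqrt(13))
U(5)*V(2*6) = sqrt(13)*((2*6)*(5 + 2*6)) = sqrt(13)*(12*(5 + 12)) = sqrt(13)*(12*17) = sqrt(13)*204 = 204*sqrt(13)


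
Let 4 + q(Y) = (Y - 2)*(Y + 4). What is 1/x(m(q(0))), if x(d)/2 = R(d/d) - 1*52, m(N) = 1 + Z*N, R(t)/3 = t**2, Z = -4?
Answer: -1/98 ≈ -0.010204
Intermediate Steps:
q(Y) = -4 + (-2 + Y)*(4 + Y) (q(Y) = -4 + (Y - 2)*(Y + 4) = -4 + (-2 + Y)*(4 + Y))
R(t) = 3*t**2
m(N) = 1 - 4*N
x(d) = -98 (x(d) = 2*(3*(d/d)**2 - 1*52) = 2*(3*1**2 - 52) = 2*(3*1 - 52) = 2*(3 - 52) = 2*(-49) = -98)
1/x(m(q(0))) = 1/(-98) = -1/98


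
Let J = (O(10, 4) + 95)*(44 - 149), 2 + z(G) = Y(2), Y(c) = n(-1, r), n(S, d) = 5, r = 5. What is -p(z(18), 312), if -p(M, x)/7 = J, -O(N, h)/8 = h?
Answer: -46305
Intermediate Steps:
Y(c) = 5
O(N, h) = -8*h
z(G) = 3 (z(G) = -2 + 5 = 3)
J = -6615 (J = (-8*4 + 95)*(44 - 149) = (-32 + 95)*(-105) = 63*(-105) = -6615)
p(M, x) = 46305 (p(M, x) = -7*(-6615) = 46305)
-p(z(18), 312) = -1*46305 = -46305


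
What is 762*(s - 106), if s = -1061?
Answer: -889254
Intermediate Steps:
762*(s - 106) = 762*(-1061 - 106) = 762*(-1167) = -889254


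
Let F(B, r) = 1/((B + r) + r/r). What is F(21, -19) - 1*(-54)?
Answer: 163/3 ≈ 54.333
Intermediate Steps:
F(B, r) = 1/(1 + B + r) (F(B, r) = 1/((B + r) + 1) = 1/(1 + B + r))
F(21, -19) - 1*(-54) = 1/(1 + 21 - 19) - 1*(-54) = 1/3 + 54 = ⅓ + 54 = 163/3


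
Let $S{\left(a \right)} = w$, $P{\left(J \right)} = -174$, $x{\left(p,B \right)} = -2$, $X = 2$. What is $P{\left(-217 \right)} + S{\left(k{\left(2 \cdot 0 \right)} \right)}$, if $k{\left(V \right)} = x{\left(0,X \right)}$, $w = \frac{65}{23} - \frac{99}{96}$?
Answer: $- \frac{126743}{736} \approx -172.21$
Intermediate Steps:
$w = \frac{1321}{736}$ ($w = 65 \cdot \frac{1}{23} - \frac{33}{32} = \frac{65}{23} - \frac{33}{32} = \frac{1321}{736} \approx 1.7948$)
$k{\left(V \right)} = -2$
$S{\left(a \right)} = \frac{1321}{736}$
$P{\left(-217 \right)} + S{\left(k{\left(2 \cdot 0 \right)} \right)} = -174 + \frac{1321}{736} = - \frac{126743}{736}$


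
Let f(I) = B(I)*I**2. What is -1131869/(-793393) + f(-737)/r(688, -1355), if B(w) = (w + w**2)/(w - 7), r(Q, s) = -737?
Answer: 39647181646181/73785549 ≈ 5.3733e+5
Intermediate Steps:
B(w) = (w + w**2)/(-7 + w)
f(I) = I**3*(1 + I)/(-7 + I) (f(I) = (I*(1 + I)/(-7 + I))*I**2 = I**3*(1 + I)/(-7 + I))
-1131869/(-793393) + f(-737)/r(688, -1355) = -1131869/(-793393) + ((-737)**3*(1 - 737)/(-7 - 737))/(-737) = -1131869*(-1/793393) - 400315553*(-736)/(-744)*(-1/737) = 1131869/793393 - 400315553*(-1/744)*(-736)*(-1/737) = 1131869/793393 - 36829030876/93*(-1/737) = 1131869/793393 + 49971548/93 = 39647181646181/73785549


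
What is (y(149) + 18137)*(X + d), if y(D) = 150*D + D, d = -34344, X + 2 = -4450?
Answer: -1576514256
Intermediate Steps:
X = -4452 (X = -2 - 4450 = -4452)
y(D) = 151*D
(y(149) + 18137)*(X + d) = (151*149 + 18137)*(-4452 - 34344) = (22499 + 18137)*(-38796) = 40636*(-38796) = -1576514256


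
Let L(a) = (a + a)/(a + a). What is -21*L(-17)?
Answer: -21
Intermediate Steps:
L(a) = 1 (L(a) = (2*a)/((2*a)) = (2*a)*(1/(2*a)) = 1)
-21*L(-17) = -21*1 = -21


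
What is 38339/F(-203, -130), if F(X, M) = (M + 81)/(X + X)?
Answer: 317666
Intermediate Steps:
F(X, M) = (81 + M)/(2*X) (F(X, M) = (81 + M)/((2*X)) = (81 + M)*(1/(2*X)) = (81 + M)/(2*X))
38339/F(-203, -130) = 38339/(((½)*(81 - 130)/(-203))) = 38339/(((½)*(-1/203)*(-49))) = 38339/(7/58) = 38339*(58/7) = 317666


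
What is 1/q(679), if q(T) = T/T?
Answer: 1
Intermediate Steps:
q(T) = 1
1/q(679) = 1/1 = 1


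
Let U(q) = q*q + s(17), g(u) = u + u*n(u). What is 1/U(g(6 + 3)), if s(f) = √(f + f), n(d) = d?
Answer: 4050/32804983 - √34/65609966 ≈ 0.00012337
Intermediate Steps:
s(f) = √2*√f (s(f) = √(2*f) = √2*√f)
g(u) = u + u² (g(u) = u + u*u = u + u²)
U(q) = √34 + q² (U(q) = q*q + √2*√17 = q² + √34 = √34 + q²)
1/U(g(6 + 3)) = 1/(√34 + ((6 + 3)*(1 + (6 + 3)))²) = 1/(√34 + (9*(1 + 9))²) = 1/(√34 + (9*10)²) = 1/(√34 + 90²) = 1/(√34 + 8100) = 1/(8100 + √34)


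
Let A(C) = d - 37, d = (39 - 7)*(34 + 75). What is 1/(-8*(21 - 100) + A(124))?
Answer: 1/4083 ≈ 0.00024492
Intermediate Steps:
d = 3488 (d = 32*109 = 3488)
A(C) = 3451 (A(C) = 3488 - 37 = 3451)
1/(-8*(21 - 100) + A(124)) = 1/(-8*(21 - 100) + 3451) = 1/(-8*(-79) + 3451) = 1/(632 + 3451) = 1/4083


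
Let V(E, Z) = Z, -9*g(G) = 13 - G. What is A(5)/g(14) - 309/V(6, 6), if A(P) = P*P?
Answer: 347/2 ≈ 173.50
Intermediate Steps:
g(G) = -13/9 + G/9 (g(G) = -(13 - G)/9 = -13/9 + G/9)
A(P) = P²
A(5)/g(14) - 309/V(6, 6) = 5²/(-13/9 + (⅑)*14) - 309/6 = 25/(-13/9 + 14/9) - 309*⅙ = 25/(⅑) - 103/2 = 25*9 - 103/2 = 225 - 103/2 = 347/2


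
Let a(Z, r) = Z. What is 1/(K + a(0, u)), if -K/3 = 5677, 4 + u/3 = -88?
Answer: -1/17031 ≈ -5.8716e-5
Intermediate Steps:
u = -276 (u = -12 + 3*(-88) = -12 - 264 = -276)
K = -17031 (K = -3*5677 = -17031)
1/(K + a(0, u)) = 1/(-17031 + 0) = 1/(-17031) = -1/17031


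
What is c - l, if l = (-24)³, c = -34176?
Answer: -20352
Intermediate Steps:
l = -13824
c - l = -34176 - 1*(-13824) = -34176 + 13824 = -20352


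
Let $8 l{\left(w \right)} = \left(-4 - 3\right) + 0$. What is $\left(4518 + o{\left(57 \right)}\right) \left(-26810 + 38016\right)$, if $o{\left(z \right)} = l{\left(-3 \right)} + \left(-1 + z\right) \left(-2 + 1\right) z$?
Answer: $\frac{59397403}{4} \approx 1.4849 \cdot 10^{7}$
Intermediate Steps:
$l{\left(w \right)} = - \frac{7}{8}$ ($l{\left(w \right)} = \frac{\left(-4 - 3\right) + 0}{8} = \frac{-7 + 0}{8} = \frac{1}{8} \left(-7\right) = - \frac{7}{8}$)
$o{\left(z \right)} = - \frac{7}{8} + z \left(1 - z\right)$ ($o{\left(z \right)} = - \frac{7}{8} + \left(-1 + z\right) \left(-2 + 1\right) z = - \frac{7}{8} + \left(-1 + z\right) \left(-1\right) z = - \frac{7}{8} + \left(1 - z\right) z = - \frac{7}{8} + z \left(1 - z\right)$)
$\left(4518 + o{\left(57 \right)}\right) \left(-26810 + 38016\right) = \left(4518 - \frac{25543}{8}\right) \left(-26810 + 38016\right) = \left(4518 - \frac{25543}{8}\right) 11206 = \frac{10601}{8} \cdot 11206 = \frac{59397403}{4}$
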